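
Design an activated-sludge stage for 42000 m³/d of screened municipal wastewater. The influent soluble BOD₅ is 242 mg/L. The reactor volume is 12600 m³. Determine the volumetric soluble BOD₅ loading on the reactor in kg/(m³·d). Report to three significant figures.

Applied soluble BOD₅ load per unit volume = Q·S₀/V = (42000 × 242/1000)/12600 = 0.8067 kg soluble BOD₅·m⁻³·d⁻¹.

L_v ≈ 0.807 kg soluble BOD₅/(m³·d)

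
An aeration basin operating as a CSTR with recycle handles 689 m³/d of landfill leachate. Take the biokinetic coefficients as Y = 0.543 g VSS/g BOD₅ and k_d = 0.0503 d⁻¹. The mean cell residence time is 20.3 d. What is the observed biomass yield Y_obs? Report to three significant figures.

The observed yield is Y_obs = Y/(1 + k_d·θ_c) = 0.543 / (1 + 0.0503 × 20.3) = 0.543 / 2.021 = 0.2687 g VSS per g BOD₅ removed.

Y_obs ≈ 0.269 g VSS/g BOD₅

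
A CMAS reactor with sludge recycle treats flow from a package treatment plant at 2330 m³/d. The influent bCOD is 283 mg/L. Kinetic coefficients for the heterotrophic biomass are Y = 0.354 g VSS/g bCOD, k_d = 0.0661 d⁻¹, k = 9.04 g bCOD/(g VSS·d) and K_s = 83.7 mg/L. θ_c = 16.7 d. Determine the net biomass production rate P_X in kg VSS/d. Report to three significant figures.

Effluent substrate depends only on kinetics and SRT: S = K_s(1 + k_d θ_c) / [θ_c(Yk − k_d) − 1] = 83.7 × (1 + 0.0661 × 16.7) / [16.7 × (0.354 × 9.04 − 0.0661) − 1] = 176.1 / 51.34 = 3.430 mg/L.
Correct the yield for decay: Y_obs = Y/(1 + k_d θ_c) = 0.354 / (1 + 0.0661 × 16.7) = 0.354 / 2.104 = 0.1683.
Substrate removed = Q·(S₀ − S) = 2330 m³/d × (283 − 3.43) g/m³ = 6.51×10^5 g/d = 651.4 kg/d.
Biomass produced: P_X = Y_obs·Q·ΔS = 0.1683 × 651.4 ≈ 109.6 kg VSS/d.

P_X ≈ 110 kg VSS/d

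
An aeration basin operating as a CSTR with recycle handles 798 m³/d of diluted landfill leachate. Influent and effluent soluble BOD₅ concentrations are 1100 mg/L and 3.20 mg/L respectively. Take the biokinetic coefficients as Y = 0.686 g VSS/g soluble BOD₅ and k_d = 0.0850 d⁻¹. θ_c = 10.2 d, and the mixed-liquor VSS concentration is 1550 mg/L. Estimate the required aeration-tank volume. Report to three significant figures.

V ≈ 2120 m³

Rearranging the biomass balance for a CMAS with decay, V = Y·Q·ΔS·θ_c / [X·(1+k_d θ_c)] = 0.686 × 798 × (1100 − 3.20) × 10.2 / [1550 × (1 + 0.0850 × 10.2)] = 6.12×10^6 / 2894 = 2116 m³.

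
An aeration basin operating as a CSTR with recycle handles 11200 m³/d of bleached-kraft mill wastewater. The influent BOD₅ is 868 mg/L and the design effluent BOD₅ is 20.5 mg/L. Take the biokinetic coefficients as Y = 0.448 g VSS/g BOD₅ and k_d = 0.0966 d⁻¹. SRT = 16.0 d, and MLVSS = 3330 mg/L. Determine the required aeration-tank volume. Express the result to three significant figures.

From the SRT design equation V = Y Q (S₀−S) θ_c / [X (1 + k_d θ_c)] = 0.448 × 11200 × (868 − 20.5) × 16.0 / [3330 × (1 + 0.0966 × 16.0)] = 6.8×10^7 / 8477 = 8026 m³.

V ≈ 8030 m³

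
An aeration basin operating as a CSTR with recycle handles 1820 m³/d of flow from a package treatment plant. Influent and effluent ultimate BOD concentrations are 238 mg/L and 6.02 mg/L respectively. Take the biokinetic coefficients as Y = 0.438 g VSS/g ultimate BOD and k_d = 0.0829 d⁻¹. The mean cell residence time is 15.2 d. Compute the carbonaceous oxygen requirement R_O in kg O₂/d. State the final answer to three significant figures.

Y_obs = Y / (1 + k_d θ_c) = 0.438 / (1 + 0.0829 × 15.2) = 0.438 / 2.260 = 0.1938.
Substrate removed = Q·(S₀ − S) = 1820 m³/d × (238 − 6.02) g/m³ = 4.22×10^5 g/d = 422.2 kg/d.
P_X = Y_obs·Q·(S₀ − S) = 0.1938 × 422.2 = 81.82 kg VSS/d.
Carbonaceous O₂ demand = substrate oxidised − cell-mass equivalent = 422.2 − 1.42 × 81.82 = 306.0 kg O₂/d.

R_O ≈ 306 kg O₂/d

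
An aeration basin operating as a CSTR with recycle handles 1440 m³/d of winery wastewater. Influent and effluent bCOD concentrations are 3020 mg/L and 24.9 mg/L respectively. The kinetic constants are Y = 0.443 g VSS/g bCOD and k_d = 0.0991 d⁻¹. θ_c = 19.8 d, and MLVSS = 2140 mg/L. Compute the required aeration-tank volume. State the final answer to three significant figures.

Rearranging the biomass balance for a CMAS with decay, V = Y·Q·ΔS·θ_c / [X·(1+k_d θ_c)] = 0.443 × 1440 × (3020 − 24.9) × 19.8 / [2140 × (1 + 0.0991 × 19.8)] = 3.78×10^7 / 6339 = 5968 m³.

V ≈ 5970 m³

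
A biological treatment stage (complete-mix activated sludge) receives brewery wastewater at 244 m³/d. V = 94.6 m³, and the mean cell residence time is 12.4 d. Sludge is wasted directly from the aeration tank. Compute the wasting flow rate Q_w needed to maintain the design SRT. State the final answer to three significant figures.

With mixed-liquor wasting, θ_c = V/Q_w, so Q_w = V/θ_c = 94.60/12.4 = 7.629 m³/d.

Q_w ≈ 7.63 m³/d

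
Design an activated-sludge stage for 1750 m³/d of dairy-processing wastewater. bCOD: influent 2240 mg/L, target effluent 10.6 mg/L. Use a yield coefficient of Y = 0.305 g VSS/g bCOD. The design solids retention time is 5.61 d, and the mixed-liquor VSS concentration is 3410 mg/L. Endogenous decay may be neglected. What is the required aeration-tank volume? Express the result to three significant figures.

V ≈ 1960 m³

V·X = Y·Q·ΔS·θ_c gives V = 0.305 × 1750 × (2240 − 10.6) × 5.61 / 3410 = 1958 m³.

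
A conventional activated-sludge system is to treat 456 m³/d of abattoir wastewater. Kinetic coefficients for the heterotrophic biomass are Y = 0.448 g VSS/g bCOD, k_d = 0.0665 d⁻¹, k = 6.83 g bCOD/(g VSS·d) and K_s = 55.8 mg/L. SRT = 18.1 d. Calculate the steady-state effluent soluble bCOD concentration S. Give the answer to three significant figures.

S ≈ 2.31 mg/L

Effluent substrate depends only on kinetics and SRT: S = K_s(1 + k_d θ_c) / [θ_c(Yk − k_d) − 1] = 55.8 × (1 + 0.0665 × 18.1) / [18.1 × (0.448 × 6.83 − 0.0665) − 1] = 123.0 / 53.18 = 2.312 mg/L.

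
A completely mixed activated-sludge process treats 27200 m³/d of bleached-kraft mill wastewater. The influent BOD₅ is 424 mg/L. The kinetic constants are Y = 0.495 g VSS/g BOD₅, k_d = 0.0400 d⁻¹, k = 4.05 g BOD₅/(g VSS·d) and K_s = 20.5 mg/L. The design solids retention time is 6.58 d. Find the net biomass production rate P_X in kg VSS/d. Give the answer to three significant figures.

P_X ≈ 4500 kg VSS/d

Effluent substrate depends only on kinetics and SRT: S = K_s(1 + k_d θ_c) / [θ_c(Yk − k_d) − 1] = 20.5 × (1 + 0.0400 × 6.58) / [6.58 × (0.495 × 4.05 − 0.0400) − 1] = 25.90 / 11.93 = 2.171 mg/L.
The observed yield is Y_obs = Y/(1 + k_d·θ_c) = 0.495 / (1 + 0.0400 × 6.58) = 0.495 / 1.263 = 0.3919 g VSS per g BOD₅ removed.
Mass of BOD₅ removed per day: Q(S₀ − S) = 27200 × 421.8 g/m³ = 11474 kg/d.
So the net sludge growth is P_X = 0.3919 × 11474 = 4496 kg VSS/d.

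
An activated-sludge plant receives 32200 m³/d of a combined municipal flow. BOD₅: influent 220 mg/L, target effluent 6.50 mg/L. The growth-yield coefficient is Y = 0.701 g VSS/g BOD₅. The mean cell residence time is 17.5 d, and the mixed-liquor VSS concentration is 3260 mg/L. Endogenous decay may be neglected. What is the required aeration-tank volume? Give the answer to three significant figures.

V ≈ 25900 m³

V·X = Y·Q·ΔS·θ_c gives V = 0.701 × 32200 × (220 − 6.50) × 17.5 / 3260 = 25870 m³.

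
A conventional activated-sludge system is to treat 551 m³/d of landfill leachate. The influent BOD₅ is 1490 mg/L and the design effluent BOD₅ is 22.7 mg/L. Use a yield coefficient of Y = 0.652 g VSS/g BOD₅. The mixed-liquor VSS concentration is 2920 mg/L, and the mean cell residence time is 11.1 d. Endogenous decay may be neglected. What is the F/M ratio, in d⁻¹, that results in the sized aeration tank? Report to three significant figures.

V·X = Y·Q·ΔS·θ_c gives V = 0.652 × 551 × (1490 − 22.7) × 11.1 / 2920 = 2004 m³.
F/M = applied load / biomass = Q·S₀/(V·X) = 551 × 1490 / (2004 × 2920) = 0.1403 d⁻¹.

F/M ≈ 0.140 d⁻¹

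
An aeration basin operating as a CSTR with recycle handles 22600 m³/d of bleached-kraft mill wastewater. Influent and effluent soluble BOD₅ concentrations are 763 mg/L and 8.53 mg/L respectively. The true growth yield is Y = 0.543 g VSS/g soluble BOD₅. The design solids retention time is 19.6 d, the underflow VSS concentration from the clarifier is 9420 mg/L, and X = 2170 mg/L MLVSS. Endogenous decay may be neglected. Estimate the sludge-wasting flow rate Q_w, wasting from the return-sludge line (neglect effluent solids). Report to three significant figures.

With k_d = 0 the design equation reduces to V = Y Q (S₀−S) θ_c / X = 0.543 × 22600 × (763 − 8.53) × 19.6 / 2170 = 83627 m³.
θ_c = V·X/(Q_w·X_r) when wasting from the recycle, so Q_w = V·X/(θ_c·X_r) = 83627 × 2170 / (19.6 × 9420) = 982.9 m³/d.

Q_w ≈ 983 m³/d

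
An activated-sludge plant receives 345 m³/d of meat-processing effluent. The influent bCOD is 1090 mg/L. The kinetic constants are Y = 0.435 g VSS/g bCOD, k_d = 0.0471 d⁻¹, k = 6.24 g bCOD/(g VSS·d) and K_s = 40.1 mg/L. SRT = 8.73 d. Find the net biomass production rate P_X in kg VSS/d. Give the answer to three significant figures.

P_X ≈ 116 kg VSS/d

Effluent substrate depends only on kinetics and SRT: S = K_s(1 + k_d θ_c) / [θ_c(Yk − k_d) − 1] = 40.1 × (1 + 0.0471 × 8.73) / [8.73 × (0.435 × 6.24 − 0.0471) − 1] = 56.59 / 22.29 = 2.539 mg/L.
Observed yield with endogenous decay: Y_obs = Y / (1 + k_d·θ_c) = 0.435 / (1 + 0.0471 × 8.73) = 0.435 / 1.411 = 0.3083 g VSS/g bCOD.
ΔS = 1090 − 2.54 = 1087 mg/L, so the substrate removal rate is 345 × 1087/1000 = 375.2 kg bCOD/d.
P_X = Y_obs · Q(S₀ − S) = 0.3083 × 375.2 = 115.6 kg VSS/d.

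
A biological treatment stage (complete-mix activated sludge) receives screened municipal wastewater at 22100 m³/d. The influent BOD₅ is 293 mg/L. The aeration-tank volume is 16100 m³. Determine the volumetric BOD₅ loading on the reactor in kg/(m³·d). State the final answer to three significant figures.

L_v ≈ 0.402 kg BOD₅/(m³·d)

L_v = Q S₀ / V = 22100 × 293 × 10⁻³ / 16100 = 0.4022 kg/(m³·d).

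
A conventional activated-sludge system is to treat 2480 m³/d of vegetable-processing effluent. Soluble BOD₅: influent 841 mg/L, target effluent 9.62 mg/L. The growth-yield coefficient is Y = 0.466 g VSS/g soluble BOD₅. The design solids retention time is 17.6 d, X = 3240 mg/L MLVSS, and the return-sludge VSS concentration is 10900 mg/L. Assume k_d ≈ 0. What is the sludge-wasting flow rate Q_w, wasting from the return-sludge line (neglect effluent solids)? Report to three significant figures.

Q_w ≈ 88.1 m³/d

V·X = Y·Q·ΔS·θ_c gives V = 0.466 × 2480 × (841 − 9.62) × 17.6 / 3240 = 5219 m³.
θ_c = V·X/(Q_w·X_r) when wasting from the recycle, so Q_w = V·X/(θ_c·X_r) = 5219 × 3240 / (17.6 × 10900) = 88.15 m³/d.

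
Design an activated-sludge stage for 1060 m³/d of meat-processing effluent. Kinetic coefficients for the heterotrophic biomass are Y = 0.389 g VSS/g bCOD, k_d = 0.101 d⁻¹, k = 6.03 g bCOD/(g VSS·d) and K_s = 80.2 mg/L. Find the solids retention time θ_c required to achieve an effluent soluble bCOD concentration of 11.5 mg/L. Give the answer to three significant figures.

Specific growth rate at S = 11.5 mg/L: μ = YkS/(K_s+S) = 0.389·6.03·11.5/(80.2+11.5) = 0.2942 d⁻¹.
1/θ_c = 0.2942 − 0.101 = 0.1932 d⁻¹, so θ_c = 5.177 d.

θ_c ≈ 5.18 d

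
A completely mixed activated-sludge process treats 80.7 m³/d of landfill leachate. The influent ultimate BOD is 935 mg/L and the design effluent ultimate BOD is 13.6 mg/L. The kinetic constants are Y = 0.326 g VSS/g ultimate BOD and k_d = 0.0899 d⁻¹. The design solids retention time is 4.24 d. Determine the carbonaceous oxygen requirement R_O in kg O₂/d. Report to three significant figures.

R_O ≈ 49.4 kg O₂/d

Correct the yield for decay: Y_obs = Y/(1 + k_d θ_c) = 0.326 / (1 + 0.0899 × 4.24) = 0.326 / 1.381 = 0.2360.
Q·(S₀ − S) = 80.7 × (935 − 13.6) × 10⁻³ = 74.36 kg/d removed.
Net sludge production P_X = 0.2360 × 74.36 = 17.55 kg VSS/d.
Carbonaceous O₂ demand = substrate oxidised − cell-mass equivalent = 74.36 − 1.42 × 17.55 = 49.44 kg O₂/d.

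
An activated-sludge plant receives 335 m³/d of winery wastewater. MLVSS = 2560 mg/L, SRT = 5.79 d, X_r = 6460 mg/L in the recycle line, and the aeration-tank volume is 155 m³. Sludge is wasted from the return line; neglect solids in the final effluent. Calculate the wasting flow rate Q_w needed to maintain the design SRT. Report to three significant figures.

Q_w ≈ 10.6 m³/d

Wasting from the return line (neglecting effluent solids): Q_w = V·X / (θ_c·X_r) = 155.0 × 2560 / (5.79 × 6460) = 10.61 m³/d.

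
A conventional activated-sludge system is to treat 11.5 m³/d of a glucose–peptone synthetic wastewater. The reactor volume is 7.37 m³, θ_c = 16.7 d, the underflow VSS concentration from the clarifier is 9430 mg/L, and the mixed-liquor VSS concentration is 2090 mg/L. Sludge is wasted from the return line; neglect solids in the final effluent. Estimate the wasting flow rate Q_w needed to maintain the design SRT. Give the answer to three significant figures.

Q_w ≈ 0.0978 m³/d

θ_c = V·X/(Q_w·X_r) when wasting from the recycle, so Q_w = V·X/(θ_c·X_r) = 7.370 × 2090 / (16.7 × 9430) = 0.09781 m³/d.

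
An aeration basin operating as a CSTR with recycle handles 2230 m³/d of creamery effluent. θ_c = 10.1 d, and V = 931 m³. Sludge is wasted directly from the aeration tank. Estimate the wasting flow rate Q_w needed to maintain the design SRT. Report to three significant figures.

Q_w ≈ 92.2 m³/d

Wasting from the aeration tank: Q_w = V / θ_c = 931.0 / 10.1 = 92.18 m³/d.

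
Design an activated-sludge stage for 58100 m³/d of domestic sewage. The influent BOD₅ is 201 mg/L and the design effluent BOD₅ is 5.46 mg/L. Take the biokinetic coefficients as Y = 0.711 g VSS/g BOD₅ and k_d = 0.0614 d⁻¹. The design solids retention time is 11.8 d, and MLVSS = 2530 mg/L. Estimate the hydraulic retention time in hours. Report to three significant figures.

τ ≈ 9.02 h

Steady-state biomass mass balance: V·X·(1 + k_d·θ_c) = Y·Q·(S₀ − S)·θ_c, so V = 0.711 × 58100 × (201 − 5.46) × 11.8 / [2530 × (1 + 0.0614 × 11.8)] = 9.53×10^7 / 4363 = 21846 m³.
HRT = V/Q = 21846 m³ / 58100 m³·d⁻¹ = 0.3760 d × 24 = 9.024 h.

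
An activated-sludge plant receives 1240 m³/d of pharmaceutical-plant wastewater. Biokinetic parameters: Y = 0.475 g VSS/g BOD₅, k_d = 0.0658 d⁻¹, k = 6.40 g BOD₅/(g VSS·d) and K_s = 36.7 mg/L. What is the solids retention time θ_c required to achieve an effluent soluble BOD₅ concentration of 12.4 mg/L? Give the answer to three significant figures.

From 1/θ_c = Y·k·S/(K_s + S) − k_d: Y·k·S/(K_s+S) = 0.475 × 6.40 × 12.4 / (36.7 + 12.4) = 0.7677 d⁻¹.
Then 1/θ_c = μ − k_d = 0.7677 − 0.0658 = 0.7019 d⁻¹, giving θ_c = 1.425 d.

θ_c ≈ 1.42 d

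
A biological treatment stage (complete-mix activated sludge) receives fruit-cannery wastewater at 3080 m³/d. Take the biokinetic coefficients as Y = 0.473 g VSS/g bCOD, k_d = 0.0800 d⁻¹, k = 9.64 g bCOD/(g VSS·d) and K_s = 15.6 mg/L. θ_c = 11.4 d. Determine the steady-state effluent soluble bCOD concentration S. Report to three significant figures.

S ≈ 0.596 mg/L

For a completely mixed reactor with recycle the Lawrence–McCarty relation gives S = K_s·(1 + k_d·θ_c) / [θ_c·(Y·k − k_d) − 1] = 15.6 × (1 + 0.0800 × 11.4) / [11.4 × (0.473 × 9.64 − 0.0800) − 1] = 29.83 / 50.07 = 0.5957 mg/L.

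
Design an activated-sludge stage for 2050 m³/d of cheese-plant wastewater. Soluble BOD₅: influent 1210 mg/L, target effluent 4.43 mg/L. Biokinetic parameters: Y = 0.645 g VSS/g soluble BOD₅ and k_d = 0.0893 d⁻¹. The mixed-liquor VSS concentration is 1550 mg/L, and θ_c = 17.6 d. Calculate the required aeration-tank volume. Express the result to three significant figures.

From the SRT design equation V = Y Q (S₀−S) θ_c / [X (1 + k_d θ_c)] = 0.645 × 2050 × (1210 − 4.43) × 17.6 / [1550 × (1 + 0.0893 × 17.6)] = 2.81×10^7 / 3986 = 7038 m³.

V ≈ 7040 m³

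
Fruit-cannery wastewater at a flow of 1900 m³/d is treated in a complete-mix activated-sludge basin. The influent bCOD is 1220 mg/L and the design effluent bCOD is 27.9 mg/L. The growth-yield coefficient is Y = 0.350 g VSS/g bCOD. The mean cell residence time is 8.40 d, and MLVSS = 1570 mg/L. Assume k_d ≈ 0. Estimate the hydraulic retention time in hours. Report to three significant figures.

Biomass mass balance (decay neglected): V·X = Y·Q·(S₀ − S)·θ_c, so V = 0.350 × 1900 × (1220 − 27.9) × 8.40 / 1570 = 4241 m³.
HRT = V/Q = 4241 m³ / 1900 m³·d⁻¹ = 2.232 d × 24 = 53.58 h.

τ ≈ 53.6 h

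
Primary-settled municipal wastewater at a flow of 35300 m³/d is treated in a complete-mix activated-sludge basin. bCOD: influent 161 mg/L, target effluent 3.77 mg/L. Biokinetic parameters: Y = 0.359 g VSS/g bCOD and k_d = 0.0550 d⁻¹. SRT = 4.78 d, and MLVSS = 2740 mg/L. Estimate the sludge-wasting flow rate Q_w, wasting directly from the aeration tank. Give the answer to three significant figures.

Steady-state biomass mass balance: V·X·(1 + k_d·θ_c) = Y·Q·(S₀ − S)·θ_c, so V = 0.359 × 35300 × (161 − 3.77) × 4.78 / [2740 × (1 + 0.0550 × 4.78)] = 9.52×10^6 / 3460 = 2752 m³.
Wasting from the aeration tank: Q_w = V / θ_c = 2752 / 4.78 = 575.8 m³/d.

Q_w ≈ 576 m³/d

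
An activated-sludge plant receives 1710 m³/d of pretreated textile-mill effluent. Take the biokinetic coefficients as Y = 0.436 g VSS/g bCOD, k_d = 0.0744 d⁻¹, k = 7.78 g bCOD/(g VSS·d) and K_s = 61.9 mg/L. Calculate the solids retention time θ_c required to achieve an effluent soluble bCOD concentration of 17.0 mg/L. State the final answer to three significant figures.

θ_c ≈ 1.52 d

At the target effluent, Y k S/(K_s+S) = 0.436×7.78×17.0/78.90 = 0.7309 d⁻¹.
1/θ_c = 0.7309 − 0.0744 = 0.6565 d⁻¹, so θ_c = 1.523 d.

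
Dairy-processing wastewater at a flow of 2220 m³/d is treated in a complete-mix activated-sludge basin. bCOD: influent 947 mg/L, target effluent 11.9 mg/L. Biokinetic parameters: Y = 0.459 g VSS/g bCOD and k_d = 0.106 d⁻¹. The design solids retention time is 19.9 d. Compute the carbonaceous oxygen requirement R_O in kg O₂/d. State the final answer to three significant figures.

R_O ≈ 1640 kg O₂/d

The observed yield is Y_obs = Y/(1 + k_d·θ_c) = 0.459 / (1 + 0.106 × 19.9) = 0.459 / 3.109 = 0.1476 g VSS per g bCOD removed.
ΔS = 947 − 11.9 = 935.1 mg/L, so the substrate removal rate is 2220 × 935.1/1000 = 2076 kg bCOD/d.
Biomass synthesised: P_X = Y_obs × 2076 = 306.4 kg VSS/d.
Carbonaceous O₂ demand = substrate oxidised − cell-mass equivalent = 2076 − 1.42 × 306.4 = 1641 kg O₂/d.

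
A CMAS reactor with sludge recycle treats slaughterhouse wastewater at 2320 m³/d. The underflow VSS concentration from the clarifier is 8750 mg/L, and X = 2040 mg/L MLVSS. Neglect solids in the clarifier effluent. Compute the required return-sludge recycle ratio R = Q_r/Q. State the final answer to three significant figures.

R ≈ 0.304

Mass balance around the secondary clarifier (neglecting effluent solids): R = X / (X_r − X) = 2040 / (8750 − 2040) = 0.3040.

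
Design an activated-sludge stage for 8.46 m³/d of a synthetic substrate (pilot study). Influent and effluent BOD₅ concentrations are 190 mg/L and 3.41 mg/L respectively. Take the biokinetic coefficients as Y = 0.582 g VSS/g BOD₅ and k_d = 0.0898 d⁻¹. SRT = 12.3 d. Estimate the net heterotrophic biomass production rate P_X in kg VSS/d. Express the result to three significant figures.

Correct the yield for decay: Y_obs = Y/(1 + k_d θ_c) = 0.582 / (1 + 0.0898 × 12.3) = 0.582 / 2.105 = 0.2765.
ΔS = 190 − 3.41 = 186.6 mg/L, so the substrate removal rate is 8.46 × 186.6/1000 = 1.579 kg BOD₅/d.
Net biomass production P_X = Y_obs × Q·(S₀ − S) = 0.2765 × 1.579 = 0.4365 kg VSS/d.

P_X ≈ 0.437 kg VSS/d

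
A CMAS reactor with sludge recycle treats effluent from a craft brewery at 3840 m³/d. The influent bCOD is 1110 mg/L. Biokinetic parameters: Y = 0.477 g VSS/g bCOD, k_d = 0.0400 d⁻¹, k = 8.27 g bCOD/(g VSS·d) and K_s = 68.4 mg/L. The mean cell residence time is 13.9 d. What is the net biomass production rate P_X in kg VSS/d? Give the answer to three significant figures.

P_X ≈ 1300 kg VSS/d

For a completely mixed reactor with recycle the Lawrence–McCarty relation gives S = K_s·(1 + k_d·θ_c) / [θ_c·(Y·k − k_d) − 1] = 68.4 × (1 + 0.0400 × 13.9) / [13.9 × (0.477 × 8.27 − 0.0400) − 1] = 106.4 / 53.28 = 1.998 mg/L.
The observed yield is Y_obs = Y/(1 + k_d·θ_c) = 0.477 / (1 + 0.0400 × 13.9) = 0.477 / 1.556 = 0.3066 g VSS per g bCOD removed.
Substrate removed = Q·(S₀ − S) = 3840 m³/d × (1110 − 2.00) g/m³ = 4.25×10^6 g/d = 4255 kg/d.
Net biomass production P_X = Y_obs × Q·(S₀ − S) = 0.3066 × 4255 = 1304 kg VSS/d.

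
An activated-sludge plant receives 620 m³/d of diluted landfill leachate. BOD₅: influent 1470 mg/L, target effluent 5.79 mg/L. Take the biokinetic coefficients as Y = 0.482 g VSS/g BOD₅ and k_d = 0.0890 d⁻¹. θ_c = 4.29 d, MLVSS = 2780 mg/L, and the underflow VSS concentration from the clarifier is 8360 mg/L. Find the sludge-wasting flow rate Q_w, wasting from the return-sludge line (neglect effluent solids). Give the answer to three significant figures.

Q_w ≈ 37.9 m³/d

From the SRT design equation V = Y Q (S₀−S) θ_c / [X (1 + k_d θ_c)] = 0.482 × 620 × (1470 − 5.79) × 4.29 / [2780 × (1 + 0.0890 × 4.29)] = 1.88×10^6 / 3841 = 488.7 m³.
Q_w = (V·X)/(θ_c X_r) = 488.7 × 2780 / (4.29 × 8360) = 37.88 m³/d.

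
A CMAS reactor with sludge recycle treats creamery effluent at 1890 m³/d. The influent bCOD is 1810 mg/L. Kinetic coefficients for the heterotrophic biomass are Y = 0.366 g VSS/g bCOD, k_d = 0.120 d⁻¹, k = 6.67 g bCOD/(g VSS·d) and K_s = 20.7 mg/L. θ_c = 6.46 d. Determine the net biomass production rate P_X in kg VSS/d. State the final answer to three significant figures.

P_X ≈ 704 kg VSS/d

From the Monod/SRT balance for a CMAS, S = K_s·(1+k_d θ_c)/[θ_c·(Y k − k_d) − 1] = 20.7 × (1 + 0.120 × 6.46) / [6.46 × (0.366 × 6.67 − 0.120) − 1] = 36.75 / 14.00 = 2.626 mg/L.
Y_obs = Y / (1 + k_d θ_c) = 0.366 / (1 + 0.120 × 6.46) = 0.366 / 1.775 = 0.2062.
ΔS = 1810 − 2.63 = 1807 mg/L, so the substrate removal rate is 1890 × 1807/1000 = 3416 kg bCOD/d.
So the net sludge growth is P_X = 0.2062 × 3416 = 704.3 kg VSS/d.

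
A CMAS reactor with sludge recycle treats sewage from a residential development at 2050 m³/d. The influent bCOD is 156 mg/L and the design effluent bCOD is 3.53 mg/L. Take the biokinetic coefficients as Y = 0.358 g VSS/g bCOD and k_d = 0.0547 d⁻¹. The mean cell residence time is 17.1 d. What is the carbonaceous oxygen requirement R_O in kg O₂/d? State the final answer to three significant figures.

R_O ≈ 230 kg O₂/d

Y_obs = Y / (1 + k_d θ_c) = 0.358 / (1 + 0.0547 × 17.1) = 0.358 / 1.935 = 0.1850.
ΔS = 156 − 3.53 = 152.5 mg/L, so the substrate removal rate is 2050 × 152.5/1000 = 312.6 kg bCOD/d.
Net sludge production P_X = 0.1850 × 312.6 = 57.82 kg VSS/d.
R_O = Q·(S₀ − S) − 1.42·P_X = 312.6 − 1.42 × 57.82 = 230.5 kg O₂/d.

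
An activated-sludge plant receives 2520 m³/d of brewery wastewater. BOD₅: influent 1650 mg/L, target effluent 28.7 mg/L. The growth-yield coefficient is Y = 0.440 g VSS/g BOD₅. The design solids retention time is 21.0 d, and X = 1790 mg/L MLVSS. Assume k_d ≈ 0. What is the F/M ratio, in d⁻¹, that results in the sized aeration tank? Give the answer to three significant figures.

Biomass mass balance (decay neglected): V·X = Y·Q·(S₀ − S)·θ_c, so V = 0.440 × 2520 × (1650 − 28.7) × 21.0 / 1790 = 21090 m³.
F/M = Q·S₀ / (V·X) = 2520 × 1650 / (21090 × 1790) = 0.1101 g BOD₅·(g VSS·d)⁻¹.

F/M ≈ 0.110 d⁻¹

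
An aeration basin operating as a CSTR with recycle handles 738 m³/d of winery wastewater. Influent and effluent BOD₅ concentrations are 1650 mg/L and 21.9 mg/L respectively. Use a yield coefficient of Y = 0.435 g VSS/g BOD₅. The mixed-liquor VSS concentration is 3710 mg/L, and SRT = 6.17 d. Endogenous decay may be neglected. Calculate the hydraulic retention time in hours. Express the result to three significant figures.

τ ≈ 28.3 h

Biomass mass balance (decay neglected): V·X = Y·Q·(S₀ − S)·θ_c, so V = 0.435 × 738 × (1650 − 21.9) × 6.17 / 3710 = 869.2 m³.
τ = V/Q = 869.2/738 = 1.178 d, or 28.27 h.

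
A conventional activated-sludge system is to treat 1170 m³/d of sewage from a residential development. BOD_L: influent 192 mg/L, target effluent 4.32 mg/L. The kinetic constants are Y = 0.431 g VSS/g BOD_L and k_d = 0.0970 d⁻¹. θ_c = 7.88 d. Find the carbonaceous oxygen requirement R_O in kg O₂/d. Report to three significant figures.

R_O ≈ 143 kg O₂/d

Observed yield with endogenous decay: Y_obs = Y / (1 + k_d·θ_c) = 0.431 / (1 + 0.0970 × 7.88) = 0.431 / 1.764 = 0.2443 g VSS/g BOD_L.
Mass of BOD_L removed per day: Q(S₀ − S) = 1170 × 187.7 g/m³ = 219.6 kg/d.
Net sludge production P_X = 0.2443 × 219.6 = 53.64 kg VSS/d.
Carbonaceous O₂ demand = substrate oxidised − cell-mass equivalent = 219.6 − 1.42 × 53.64 = 143.4 kg O₂/d.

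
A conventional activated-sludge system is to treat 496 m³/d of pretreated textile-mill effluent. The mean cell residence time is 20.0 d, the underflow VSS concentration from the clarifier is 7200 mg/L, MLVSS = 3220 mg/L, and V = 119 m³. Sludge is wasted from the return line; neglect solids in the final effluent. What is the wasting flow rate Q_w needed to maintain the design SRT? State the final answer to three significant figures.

Wasting from the return line (neglecting effluent solids): Q_w = V·X / (θ_c·X_r) = 119.0 × 3220 / (20.0 × 7200) = 2.661 m³/d.

Q_w ≈ 2.66 m³/d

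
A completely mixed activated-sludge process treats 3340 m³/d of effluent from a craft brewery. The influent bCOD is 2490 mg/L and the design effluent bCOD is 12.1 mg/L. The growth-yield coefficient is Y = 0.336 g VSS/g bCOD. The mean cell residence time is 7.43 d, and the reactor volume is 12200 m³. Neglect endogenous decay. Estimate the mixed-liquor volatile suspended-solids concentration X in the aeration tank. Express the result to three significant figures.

X ≈ 1690 mg/L

Without decay, X = Y Q (S₀−S) θ_c / V = 0.336 × 3340 × (2490 − 12.1) × 7.43 / 12200 = 1694 mg/L.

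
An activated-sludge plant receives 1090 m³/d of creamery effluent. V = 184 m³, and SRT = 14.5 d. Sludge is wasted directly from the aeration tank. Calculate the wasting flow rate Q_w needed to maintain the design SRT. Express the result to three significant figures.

Wasting from the aeration tank: Q_w = V / θ_c = 184.0 / 14.5 = 12.69 m³/d.

Q_w ≈ 12.7 m³/d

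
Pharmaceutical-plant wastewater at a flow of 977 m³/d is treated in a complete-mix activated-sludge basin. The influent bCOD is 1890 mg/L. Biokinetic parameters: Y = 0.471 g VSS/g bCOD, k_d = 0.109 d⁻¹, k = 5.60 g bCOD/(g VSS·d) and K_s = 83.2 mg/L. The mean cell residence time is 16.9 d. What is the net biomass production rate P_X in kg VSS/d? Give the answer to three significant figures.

For a completely mixed reactor with recycle the Lawrence–McCarty relation gives S = K_s·(1 + k_d·θ_c) / [θ_c·(Y·k − k_d) − 1] = 83.2 × (1 + 0.109 × 16.9) / [16.9 × (0.471 × 5.60 − 0.109) − 1] = 236.5 / 41.73 = 5.666 mg/L.
Y_obs = Y / (1 + k_d θ_c) = 0.471 / (1 + 0.109 × 16.9) = 0.471 / 2.842 = 0.1657.
ΔS = 1890 − 5.67 = 1884 mg/L, so the substrate removal rate is 977 × 1884/1000 = 1841 kg bCOD/d.
So the net sludge growth is P_X = 0.1657 × 1841 = 305.1 kg VSS/d.

P_X ≈ 305 kg VSS/d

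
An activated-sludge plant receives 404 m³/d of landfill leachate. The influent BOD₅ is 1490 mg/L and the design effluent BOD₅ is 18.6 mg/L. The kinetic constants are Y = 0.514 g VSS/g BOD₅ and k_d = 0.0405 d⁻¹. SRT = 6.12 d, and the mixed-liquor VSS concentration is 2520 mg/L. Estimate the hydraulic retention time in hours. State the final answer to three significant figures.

From the SRT design equation V = Y Q (S₀−S) θ_c / [X (1 + k_d θ_c)] = 0.514 × 404 × (1490 − 18.6) × 6.12 / [2520 × (1 + 0.0405 × 6.12)] = 1.87×10^6 / 3145 = 594.6 m³.
τ = V/Q = 594.6/404 = 1.472 d, or 35.33 h.

τ ≈ 35.3 h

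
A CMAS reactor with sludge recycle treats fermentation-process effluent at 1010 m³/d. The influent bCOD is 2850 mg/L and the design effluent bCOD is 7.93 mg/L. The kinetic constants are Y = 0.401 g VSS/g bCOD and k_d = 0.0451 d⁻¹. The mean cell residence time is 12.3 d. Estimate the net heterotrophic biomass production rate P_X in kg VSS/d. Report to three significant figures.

P_X ≈ 740 kg VSS/d

The observed yield is Y_obs = Y/(1 + k_d·θ_c) = 0.401 / (1 + 0.0451 × 12.3) = 0.401 / 1.555 = 0.2579 g VSS per g bCOD removed.
Q·(S₀ − S) = 1010 × (2850 − 7.93) × 10⁻³ = 2870 kg/d removed.
So the net sludge growth is P_X = 0.2579 × 2870 = 740.4 kg VSS/d.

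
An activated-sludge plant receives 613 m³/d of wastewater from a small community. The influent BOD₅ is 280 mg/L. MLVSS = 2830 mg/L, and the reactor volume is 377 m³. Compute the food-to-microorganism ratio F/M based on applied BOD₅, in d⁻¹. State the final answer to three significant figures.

F/M ≈ 0.161 d⁻¹

F/M = applied load / biomass = Q·S₀/(V·X) = 613 × 280 / (377.0 × 2830) = 0.1609 d⁻¹.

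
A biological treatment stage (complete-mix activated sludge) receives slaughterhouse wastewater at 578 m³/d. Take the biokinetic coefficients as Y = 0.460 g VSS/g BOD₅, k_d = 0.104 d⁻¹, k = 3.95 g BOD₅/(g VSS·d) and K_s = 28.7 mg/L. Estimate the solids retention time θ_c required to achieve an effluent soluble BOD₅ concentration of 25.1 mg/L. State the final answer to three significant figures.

θ_c ≈ 1.34 d

From 1/θ_c = Y·k·S/(K_s + S) − k_d: Y·k·S/(K_s+S) = 0.460 × 3.95 × 25.1 / (28.7 + 25.1) = 0.8477 d⁻¹.
θ_c = 1/(μ − k_d) = 1/(0.8477 − 0.104) = 1/0.7437 = 1.345 d.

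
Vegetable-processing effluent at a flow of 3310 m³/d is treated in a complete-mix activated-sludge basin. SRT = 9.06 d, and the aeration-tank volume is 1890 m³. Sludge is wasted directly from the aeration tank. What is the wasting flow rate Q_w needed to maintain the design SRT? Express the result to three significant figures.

Q_w ≈ 209 m³/d

For wasting at MLVSS concentration, Q_w = V/θ_c = 1890/9.06 = 208.6 m³/d.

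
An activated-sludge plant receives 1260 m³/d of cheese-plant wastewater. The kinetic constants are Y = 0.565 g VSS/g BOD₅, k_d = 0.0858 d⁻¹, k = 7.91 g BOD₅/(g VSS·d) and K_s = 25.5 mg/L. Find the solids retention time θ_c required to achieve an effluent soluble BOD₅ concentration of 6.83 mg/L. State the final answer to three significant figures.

From 1/θ_c = Y·k·S/(K_s + S) − k_d: Y·k·S/(K_s+S) = 0.565 × 7.91 × 6.83 / (25.5 + 6.83) = 0.9441 d⁻¹.
θ_c = 1/(μ − k_d) = 1/(0.9441 − 0.0858) = 1/0.8583 = 1.165 d.

θ_c ≈ 1.17 d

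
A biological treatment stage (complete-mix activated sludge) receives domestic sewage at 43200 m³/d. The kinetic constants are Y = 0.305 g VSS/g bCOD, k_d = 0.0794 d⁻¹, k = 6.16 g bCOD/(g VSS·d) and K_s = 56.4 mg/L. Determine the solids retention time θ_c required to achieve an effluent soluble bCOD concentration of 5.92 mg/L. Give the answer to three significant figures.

θ_c ≈ 10.1 d

Specific growth rate at S = 5.92 mg/L: μ = YkS/(K_s+S) = 0.305·6.16·5.92/(56.4+5.92) = 0.1785 d⁻¹.
Then 1/θ_c = μ − k_d = 0.1785 − 0.0794 = 0.09907 d⁻¹, giving θ_c = 10.09 d.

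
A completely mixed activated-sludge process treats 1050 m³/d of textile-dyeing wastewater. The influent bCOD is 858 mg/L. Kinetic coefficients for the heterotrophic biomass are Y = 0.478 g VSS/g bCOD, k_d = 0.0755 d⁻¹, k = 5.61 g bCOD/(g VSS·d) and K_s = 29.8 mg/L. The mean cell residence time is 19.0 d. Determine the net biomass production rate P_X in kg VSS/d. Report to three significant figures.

Effluent substrate depends only on kinetics and SRT: S = K_s(1 + k_d θ_c) / [θ_c(Yk − k_d) − 1] = 29.8 × (1 + 0.0755 × 19.0) / [19.0 × (0.478 × 5.61 − 0.0755) − 1] = 72.55 / 48.52 = 1.495 mg/L.
Y_obs = Y / (1 + k_d θ_c) = 0.478 / (1 + 0.0755 × 19.0) = 0.478 / 2.434 = 0.1963.
Substrate removed = Q·(S₀ − S) = 1050 m³/d × (858 − 1.50) g/m³ = 8.99×10^5 g/d = 899.3 kg/d.
P_X = Y_obs · Q(S₀ − S) = 0.1963 × 899.3 = 176.6 kg VSS/d.

P_X ≈ 177 kg VSS/d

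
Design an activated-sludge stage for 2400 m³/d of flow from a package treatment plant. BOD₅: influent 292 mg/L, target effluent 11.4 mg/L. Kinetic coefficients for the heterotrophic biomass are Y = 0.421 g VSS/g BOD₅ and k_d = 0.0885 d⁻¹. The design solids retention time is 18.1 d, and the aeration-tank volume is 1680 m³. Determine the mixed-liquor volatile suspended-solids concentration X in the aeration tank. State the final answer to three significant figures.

X ≈ 1170 mg/L

Solving the biomass balance for X: X = Y Q (S₀−S) θ_c / [V (1+k_d θ_c)] = 0.421 × 2400 × (292 − 11.4) × 18.1 / [1680 × (1 + 0.0885 × 18.1)] = 1174 mg/L.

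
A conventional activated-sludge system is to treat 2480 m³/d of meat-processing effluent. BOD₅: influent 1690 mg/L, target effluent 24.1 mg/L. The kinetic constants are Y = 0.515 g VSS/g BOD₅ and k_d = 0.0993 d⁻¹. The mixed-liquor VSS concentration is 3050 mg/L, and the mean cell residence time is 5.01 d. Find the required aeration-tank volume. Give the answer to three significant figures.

V ≈ 2330 m³

Rearranging the biomass balance for a CMAS with decay, V = Y·Q·ΔS·θ_c / [X·(1+k_d θ_c)] = 0.515 × 2480 × (1690 − 24.1) × 5.01 / [3050 × (1 + 0.0993 × 5.01)] = 1.07×10^7 / 4567 = 2334 m³.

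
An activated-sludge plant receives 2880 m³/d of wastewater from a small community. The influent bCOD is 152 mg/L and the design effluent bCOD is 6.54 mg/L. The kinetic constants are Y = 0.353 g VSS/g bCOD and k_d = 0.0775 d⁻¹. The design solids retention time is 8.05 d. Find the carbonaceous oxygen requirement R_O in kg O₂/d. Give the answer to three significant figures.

Observed yield with endogenous decay: Y_obs = Y / (1 + k_d·θ_c) = 0.353 / (1 + 0.0775 × 8.05) = 0.353 / 1.624 = 0.2174 g VSS/g bCOD.
Mass of bCOD removed per day: Q(S₀ − S) = 2880 × 145.5 g/m³ = 418.9 kg/d.
P_X = Y_obs·Q·(S₀ − S) = 0.2174 × 418.9 = 91.07 kg VSS/d.
R_O = Q·(S₀ − S) − 1.42·P_X = 418.9 − 1.42 × 91.07 = 289.6 kg O₂/d.

R_O ≈ 290 kg O₂/d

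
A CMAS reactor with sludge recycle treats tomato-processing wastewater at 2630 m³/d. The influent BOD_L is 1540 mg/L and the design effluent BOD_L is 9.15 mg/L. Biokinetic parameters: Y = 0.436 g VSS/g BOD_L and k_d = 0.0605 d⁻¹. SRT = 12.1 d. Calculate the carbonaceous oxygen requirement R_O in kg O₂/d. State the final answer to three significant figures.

The observed yield is Y_obs = Y/(1 + k_d·θ_c) = 0.436 / (1 + 0.0605 × 12.1) = 0.436 / 1.732 = 0.2517 g VSS per g BOD_L removed.
ΔS = 1540 − 9.15 = 1531 mg/L, so the substrate removal rate is 2630 × 1531/1000 = 4026 kg BOD_L/d.
Net sludge production P_X = 0.2517 × 4026 = 1013 kg VSS/d.
Carbonaceous O₂ demand = substrate oxidised − cell-mass equivalent = 4026 − 1.42 × 1013 = 2587 kg O₂/d.

R_O ≈ 2590 kg O₂/d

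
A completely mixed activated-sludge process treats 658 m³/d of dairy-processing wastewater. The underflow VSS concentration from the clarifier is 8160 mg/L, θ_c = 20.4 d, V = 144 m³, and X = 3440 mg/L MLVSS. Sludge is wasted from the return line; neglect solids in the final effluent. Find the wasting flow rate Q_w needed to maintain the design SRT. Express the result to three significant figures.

Q_w ≈ 2.98 m³/d

Q_w = (V·X)/(θ_c X_r) = 144.0 × 3440 / (20.4 × 8160) = 2.976 m³/d.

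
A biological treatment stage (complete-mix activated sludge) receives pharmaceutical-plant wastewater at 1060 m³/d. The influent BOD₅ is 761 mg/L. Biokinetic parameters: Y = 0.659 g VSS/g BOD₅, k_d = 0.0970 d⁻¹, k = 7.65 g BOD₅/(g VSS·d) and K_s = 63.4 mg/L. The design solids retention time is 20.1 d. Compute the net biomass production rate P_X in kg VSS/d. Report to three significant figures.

P_X ≈ 180 kg VSS/d

For a completely mixed reactor with recycle the Lawrence–McCarty relation gives S = K_s·(1 + k_d·θ_c) / [θ_c·(Y·k − k_d) − 1] = 63.4 × (1 + 0.0970 × 20.1) / [20.1 × (0.659 × 7.65 − 0.0970) − 1] = 187.0 / 98.38 = 1.901 mg/L.
Observed yield with endogenous decay: Y_obs = Y / (1 + k_d·θ_c) = 0.659 / (1 + 0.0970 × 20.1) = 0.659 / 2.950 = 0.2234 g VSS/g BOD₅.
ΔS = 761 − 1.90 = 759.1 mg/L, so the substrate removal rate is 1060 × 759.1/1000 = 804.6 kg BOD₅/d.
So the net sludge growth is P_X = 0.2234 × 804.6 = 179.8 kg VSS/d.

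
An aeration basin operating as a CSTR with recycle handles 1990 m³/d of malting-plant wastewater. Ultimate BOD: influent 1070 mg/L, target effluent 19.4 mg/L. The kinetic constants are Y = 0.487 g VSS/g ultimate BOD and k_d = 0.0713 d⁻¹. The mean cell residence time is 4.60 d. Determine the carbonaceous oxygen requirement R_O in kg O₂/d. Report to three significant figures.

Observed yield with endogenous decay: Y_obs = Y / (1 + k_d·θ_c) = 0.487 / (1 + 0.0713 × 4.60) = 0.487 / 1.328 = 0.3667 g VSS/g ultimate BOD.
ΔS = 1070 − 19.4 = 1051 mg/L, so the substrate removal rate is 1990 × 1051/1000 = 2091 kg ultimate BOD/d.
Biomass synthesised: P_X = Y_obs × 2091 = 766.7 kg VSS/d.
R_O = Q·ΔS − 1.42 P_X = 2091 − 1089 = 1002 kg O₂/d.

R_O ≈ 1000 kg O₂/d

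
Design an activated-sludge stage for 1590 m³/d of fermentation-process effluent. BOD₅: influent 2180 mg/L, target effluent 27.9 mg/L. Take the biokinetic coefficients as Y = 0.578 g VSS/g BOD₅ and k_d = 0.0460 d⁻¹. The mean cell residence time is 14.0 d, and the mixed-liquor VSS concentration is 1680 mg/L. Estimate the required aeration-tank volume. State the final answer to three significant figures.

V ≈ 10000 m³

From the SRT design equation V = Y Q (S₀−S) θ_c / [X (1 + k_d θ_c)] = 0.578 × 1590 × (2180 − 27.9) × 14.0 / [1680 × (1 + 0.0460 × 14.0)] = 2.77×10^7 / 2762 = 10025 m³.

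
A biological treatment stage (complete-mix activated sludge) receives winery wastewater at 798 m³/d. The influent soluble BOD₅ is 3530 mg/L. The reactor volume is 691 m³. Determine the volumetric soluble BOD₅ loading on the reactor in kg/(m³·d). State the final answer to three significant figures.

Applied soluble BOD₅ load per unit volume = Q·S₀/V = (798 × 3530/1000)/691.0 = 4.077 kg soluble BOD₅·m⁻³·d⁻¹.

L_v ≈ 4.08 kg soluble BOD₅/(m³·d)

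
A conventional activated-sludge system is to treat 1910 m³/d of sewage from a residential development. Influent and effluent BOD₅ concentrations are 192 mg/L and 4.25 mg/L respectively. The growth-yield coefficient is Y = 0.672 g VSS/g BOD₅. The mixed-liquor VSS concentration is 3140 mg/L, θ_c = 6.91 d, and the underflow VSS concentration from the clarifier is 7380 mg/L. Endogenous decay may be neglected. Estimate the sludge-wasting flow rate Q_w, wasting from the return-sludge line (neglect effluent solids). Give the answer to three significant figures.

Q_w ≈ 32.7 m³/d

Biomass mass balance (decay neglected): V·X = Y·Q·(S₀ − S)·θ_c, so V = 0.672 × 1910 × (192 − 4.25) × 6.91 / 3140 = 530.3 m³.
θ_c = V·X/(Q_w·X_r) when wasting from the recycle, so Q_w = V·X/(θ_c·X_r) = 530.3 × 3140 / (6.91 × 7380) = 32.65 m³/d.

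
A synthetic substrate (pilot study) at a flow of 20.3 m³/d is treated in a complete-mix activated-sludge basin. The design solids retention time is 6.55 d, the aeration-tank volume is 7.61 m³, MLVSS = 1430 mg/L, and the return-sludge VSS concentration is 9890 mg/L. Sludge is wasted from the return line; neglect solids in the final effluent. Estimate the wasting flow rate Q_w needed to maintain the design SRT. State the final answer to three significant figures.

Wasting from the return line (neglecting effluent solids): Q_w = V·X / (θ_c·X_r) = 7.610 × 1430 / (6.55 × 9890) = 0.1680 m³/d.

Q_w ≈ 0.168 m³/d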